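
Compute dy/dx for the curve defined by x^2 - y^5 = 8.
Apply d/dx to both sides, remembering that y depends on x. Each occurrence of y therefore brings in a y' = dy/dx via the chain rule.

With F(x, y) equal to the left-hand side minus the right, differentiate F term by term:
  d/dx[x^2] = 2x
  d/dx[-y^5] = -5y^4·y'
  d/dx[-8] = 0
Adding these up, d/dx[F] = 0 becomes
  (2x) + (-5y^4)·y' = 0,
so isolating y',
  dy/dx = -(2x)/(-5y^4) = 2x/(5y^4)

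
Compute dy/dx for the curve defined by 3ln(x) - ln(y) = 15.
Apply d/dx to both sides, remembering that y depends on x. Each occurrence of y therefore brings in a y' = dy/dx via the chain rule.

With F(x, y) equal to the left-hand side minus the right, differentiate F term by term:
  d/dx[3ln(x)] = 3/x
  d/dx[-ln(y)] = -y'/y
  d/dx[-15] = 0
Adding these up, d/dx[F] = 0 becomes
  (3/x) + (-1/y)·y' = 0,
so isolating y',
  dy/dx = -(3/x)/(-1/y) = 3y/x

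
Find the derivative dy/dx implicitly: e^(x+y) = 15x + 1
Apply d/dx to both sides, remembering that y depends on x. Each occurrence of y therefore brings in a y' = dy/dx via the chain rule.

With F(x, y) equal to the left-hand side minus the right, differentiate F term by term:
  d/dx[-15x] = -15
  d/dx[e^(x + y)] = (y' + 1)·e^(x + y)
  d/dx[-1] = 0
Adding these up, d/dx[F] = 0 becomes
  (e^(x + y) - 15) + (e^(x + y))·y' = 0,
so isolating y',
  dy/dx = -(e^(x + y) - 15)/(e^(x + y)) = 15e^(-x - y) - 1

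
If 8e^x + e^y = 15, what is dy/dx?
Apply d/dx to both sides, remembering that y depends on x. Each occurrence of y therefore brings in a y' = dy/dx via the chain rule.

With F(x, y) equal to the left-hand side minus the right, differentiate F term by term:
  d/dx[8e^(x)] = 8e^(x)
  d/dx[e^(y)] = y'·e^(y)
  d/dx[-15] = 0
Adding these up, d/dx[F] = 0 becomes
  (8e^(x)) + (e^(y))·y' = 0,
so isolating y',
  dy/dx = -(8e^(x))/(e^(y)) = -8e^(x - y)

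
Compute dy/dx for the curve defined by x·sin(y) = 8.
Take d/dx of both sides. Since y is implicitly a function of x, the chain rule attaches a y' = dy/dx factor whenever we differentiate through y.

Set F(x, y) = (left side) − (right side), so the curve is F = 0. Differentiating each term of F:
  d/dx[x·sin(y)] = x·y'·cos(y) + sin(y)
  d/dx[-8] = 0

Collecting, the y'-free part is the partial derivative in x and the y' coefficient is the partial derivative in y:
  ∂F/∂x = sin(y)
  ∂F/∂y = x·cos(y)

so d/dx[F(x, y(x))] = ∂F/∂x + (∂F/∂y)·y' = 0. Rearranging,
  dy/dx = -(∂F/∂x)/(∂F/∂y) = -(sin(y))/(x·cos(y)) = -tan(y)/x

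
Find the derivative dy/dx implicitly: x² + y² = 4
Differentiate both sides with respect to x, treating y as y(x). By the chain rule, any term containing y contributes a factor of y' = dy/dx when we differentiate it.

Move every term to one side and write the relation as F(x, y) = 0. Term by term,
  d/dx[x^2] = 2x
  d/dx[y^2] = 2y·y'
  d/dx[-4] = 0

The pieces without y' make up ∂F/∂x and the coefficient of y' is ∂F/∂y:
  ∂F/∂x = 2x,
  ∂F/∂y = 2y.

Since d/dx[F] = ∂F/∂x + (∂F/∂y)·y' = 0, solve for y':
  (∂F/∂y)·y' = -∂F/∂x
  dy/dx = -(∂F/∂x)/(∂F/∂y) = -(2x)/(2y) = -x/y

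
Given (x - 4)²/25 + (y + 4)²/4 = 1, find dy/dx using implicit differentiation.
Differentiate the relation implicitly: treat y = y(x) and apply the chain rule, so every y-derivative picks up a y' = dy/dx factor.

With everything moved to the left-hand side, differentiate term by term:
  d/dx[(x - 4)^2/25] = 2x/25 - 8/25
  d/dx[(y + 4)^2/4] = y'(y + 4)/2
  d/dx[-1] = 0

Separating the contributions that come from x directly and those that come through y:
  without y':      2x/25 - 8/25
  multiplying y':  y/2 + 2

so (2x/25 - 8/25) + (y/2 + 2)·y' = 0, and therefore
  dy/dx = -(2x/25 - 8/25)/(y/2 + 2)
        = -(2(x - 4)/25)/((y + 4)/2) = 4(4 - x)/(25(y + 4))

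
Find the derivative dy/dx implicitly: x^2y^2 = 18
Take d/dx of both sides. Since y is implicitly a function of x, the chain rule attaches a y' = dy/dx factor whenever we differentiate through y.

Set F(x, y) = (left side) − (right side), so the curve is F = 0. Differentiating each term of F:
  d/dx[x^2y^2] = 2x^2y·y' + 2xy^2
  d/dx[-18] = 0

Collecting, the y'-free part is the partial derivative in x and the y' coefficient is the partial derivative in y:
  ∂F/∂x = 2xy^2
  ∂F/∂y = 2x^2y

so d/dx[F(x, y(x))] = ∂F/∂x + (∂F/∂y)·y' = 0. Rearranging,
  dy/dx = -(∂F/∂x)/(∂F/∂y) = -(2xy^2)/(2x^2y) = -y/x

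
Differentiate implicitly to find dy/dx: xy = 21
Take d/dx of both sides. Since y is implicitly a function of x, the chain rule attaches a y' = dy/dx factor whenever we differentiate through y.

Set F(x, y) = (left side) − (right side), so the curve is F = 0. Differentiating each term of F:
  d/dx[xy] = x·y' + y
  d/dx[-21] = 0

Collecting, the y'-free part is the partial derivative in x and the y' coefficient is the partial derivative in y:
  ∂F/∂x = y
  ∂F/∂y = x

so d/dx[F(x, y(x))] = ∂F/∂x + (∂F/∂y)·y' = 0. Rearranging,
  dy/dx = -(∂F/∂x)/(∂F/∂y) = -(y)/(x) = -y/x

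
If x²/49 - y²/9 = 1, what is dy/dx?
Differentiate both sides with respect to x, treating y as y(x). By the chain rule, any term containing y contributes a factor of y' = dy/dx when we differentiate it.

Move every term to one side and write the relation as F(x, y) = 0. Term by term,
  d/dx[x^2/49] = 2x/49
  d/dx[-y^2/9] = -2y·y'/9
  d/dx[-1] = 0

The pieces without y' make up ∂F/∂x and the coefficient of y' is ∂F/∂y:
  ∂F/∂x = 2x/49,
  ∂F/∂y = -2y/9.

Since d/dx[F] = ∂F/∂x + (∂F/∂y)·y' = 0, solve for y':
  (∂F/∂y)·y' = -∂F/∂x
  dy/dx = -(∂F/∂x)/(∂F/∂y) = -(2x/49)/(-2y/9) = 9x/(49y)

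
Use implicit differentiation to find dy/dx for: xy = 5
Take d/dx of both sides. Since y is implicitly a function of x, the chain rule attaches a y' = dy/dx factor whenever we differentiate through y.

Set F(x, y) = (left side) − (right side), so the curve is F = 0. Differentiating each term of F:
  d/dx[xy] = x·y' + y
  d/dx[-5] = 0

Collecting, the y'-free part is the partial derivative in x and the y' coefficient is the partial derivative in y:
  ∂F/∂x = y
  ∂F/∂y = x

so d/dx[F(x, y(x))] = ∂F/∂x + (∂F/∂y)·y' = 0. Rearranging,
  dy/dx = -(∂F/∂x)/(∂F/∂y) = -(y)/(x) = -y/x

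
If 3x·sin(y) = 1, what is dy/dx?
Differentiate both sides with respect to x, treating y as y(x). By the chain rule, any term containing y contributes a factor of y' = dy/dx when we differentiate it.

Move every term to one side and write the relation as F(x, y) = 0. Term by term,
  d/dx[3x·sin(y)] = 3x·y'·cos(y) + 3sin(y)
  d/dx[-1] = 0

The pieces without y' make up ∂F/∂x and the coefficient of y' is ∂F/∂y:
  ∂F/∂x = 3sin(y),
  ∂F/∂y = 3x·cos(y).

Since d/dx[F] = ∂F/∂x + (∂F/∂y)·y' = 0, solve for y':
  (∂F/∂y)·y' = -∂F/∂x
  dy/dx = -(∂F/∂x)/(∂F/∂y) = -(3sin(y))/(3x·cos(y)) = -tan(y)/x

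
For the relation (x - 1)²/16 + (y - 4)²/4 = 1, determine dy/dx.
Take d/dx of both sides. Since y is implicitly a function of x, the chain rule attaches a y' = dy/dx factor whenever we differentiate through y.

Set F(x, y) = (left side) − (right side), so the curve is F = 0. Differentiating each term of F:
  d/dx[(x - 1)^2/16] = x/8 - 1/8
  d/dx[(y - 4)^2/4] = y'(y - 4)/2
  d/dx[-1] = 0

Collecting, the y'-free part is the partial derivative in x and the y' coefficient is the partial derivative in y:
  ∂F/∂x = x/8 - 1/8
  ∂F/∂y = y/2 - 2

so d/dx[F(x, y(x))] = ∂F/∂x + (∂F/∂y)·y' = 0. Rearranging,
  dy/dx = -(∂F/∂x)/(∂F/∂y) = -(x/8 - 1/8)/(y/2 - 2)
        = -((x - 1)/8)/((y - 4)/2) = (1 - x)/(4(y - 4))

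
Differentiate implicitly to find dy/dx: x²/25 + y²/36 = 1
Take d/dx of both sides. Since y is implicitly a function of x, the chain rule attaches a y' = dy/dx factor whenever we differentiate through y.

Set F(x, y) = (left side) − (right side), so the curve is F = 0. Differentiating each term of F:
  d/dx[x^2/25] = 2x/25
  d/dx[y^2/36] = y·y'/18
  d/dx[-1] = 0

Collecting, the y'-free part is the partial derivative in x and the y' coefficient is the partial derivative in y:
  ∂F/∂x = 2x/25
  ∂F/∂y = y/18

so d/dx[F(x, y(x))] = ∂F/∂x + (∂F/∂y)·y' = 0. Rearranging,
  dy/dx = -(∂F/∂x)/(∂F/∂y) = -(2x/25)/(y/18) = -36x/(25y)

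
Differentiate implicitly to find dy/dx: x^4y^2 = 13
Differentiate the relation implicitly: treat y = y(x) and apply the chain rule, so every y-derivative picks up a y' = dy/dx factor.

With everything moved to the left-hand side, differentiate term by term:
  d/dx[x^4y^2] = 2x^4y·y' + 4x^3y^2
  d/dx[-13] = 0

Separating the contributions that come from x directly and those that come through y:
  without y':      4x^3y^2
  multiplying y':  2x^4y

so (4x^3y^2) + (2x^4y)·y' = 0, and therefore
  dy/dx = -(4x^3y^2)/(2x^4y) = -2y/x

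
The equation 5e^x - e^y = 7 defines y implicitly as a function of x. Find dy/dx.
Apply d/dx to both sides, remembering that y depends on x. Each occurrence of y therefore brings in a y' = dy/dx via the chain rule.

With F(x, y) equal to the left-hand side minus the right, differentiate F term by term:
  d/dx[5e^(x)] = 5e^(x)
  d/dx[-e^(y)] = -y'·e^(y)
  d/dx[-7] = 0
Adding these up, d/dx[F] = 0 becomes
  (5e^(x)) + (-e^(y))·y' = 0,
so isolating y',
  dy/dx = -(5e^(x))/(-e^(y)) = 5e^(x - y)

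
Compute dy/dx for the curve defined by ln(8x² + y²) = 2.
Differentiate the relation implicitly: treat y = y(x) and apply the chain rule, so every y-derivative picks up a y' = dy/dx factor.

With everything moved to the left-hand side, differentiate term by term:
  d/dx[ln(8x^2 + y^2)] = (16x + 2y·y')/(8x^2 + y^2)
  d/dx[-2] = 0

Separating the contributions that come from x directly and those that come through y:
  without y':      16x/(8x^2 + y^2)
  multiplying y':  2y/(8x^2 + y^2)

so (16x/(8x^2 + y^2)) + (2y/(8x^2 + y^2))·y' = 0, and therefore
  dy/dx = -(16x/(8x^2 + y^2))/(2y/(8x^2 + y^2)) = -8x/y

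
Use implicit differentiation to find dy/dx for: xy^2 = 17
Take d/dx of both sides. Since y is implicitly a function of x, the chain rule attaches a y' = dy/dx factor whenever we differentiate through y.

Set F(x, y) = (left side) − (right side), so the curve is F = 0. Differentiating each term of F:
  d/dx[xy^2] = 2xy·y' + y^2
  d/dx[-17] = 0

Collecting, the y'-free part is the partial derivative in x and the y' coefficient is the partial derivative in y:
  ∂F/∂x = y^2
  ∂F/∂y = 2xy

so d/dx[F(x, y(x))] = ∂F/∂x + (∂F/∂y)·y' = 0. Rearranging,
  dy/dx = -(∂F/∂x)/(∂F/∂y) = -(y^2)/(2xy) = -y/(2x)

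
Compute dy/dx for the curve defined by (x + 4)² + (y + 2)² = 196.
Differentiate the relation implicitly: treat y = y(x) and apply the chain rule, so every y-derivative picks up a y' = dy/dx factor.

With everything moved to the left-hand side, differentiate term by term:
  d/dx[(x + 4)^2] = 2x + 8
  d/dx[(y + 2)^2] = 2·y'(y + 2)
  d/dx[-196] = 0

Separating the contributions that come from x directly and those that come through y:
  without y':      2x + 8
  multiplying y':  2y + 4

so (2x + 8) + (2y + 4)·y' = 0, and therefore
  dy/dx = -(2x + 8)/(2y + 4) = (-x - 4)/(y + 2)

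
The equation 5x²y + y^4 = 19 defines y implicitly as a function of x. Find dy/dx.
Differentiate the relation implicitly: treat y = y(x) and apply the chain rule, so every y-derivative picks up a y' = dy/dx factor.

With everything moved to the left-hand side, differentiate term by term:
  d/dx[5x^2y] = 5x^2·y' + 10xy
  d/dx[y^4] = 4y^3·y'
  d/dx[-19] = 0

Separating the contributions that come from x directly and those that come through y:
  without y':      10xy
  multiplying y':  5x^2 + 4y^3

so (10xy) + (5x^2 + 4y^3)·y' = 0, and therefore
  dy/dx = -(10xy)/(5x^2 + 4y^3) = -10xy/(5x^2 + 4y^3)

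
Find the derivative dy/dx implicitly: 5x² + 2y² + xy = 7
Differentiate the relation implicitly: treat y = y(x) and apply the chain rule, so every y-derivative picks up a y' = dy/dx factor.

With everything moved to the left-hand side, differentiate term by term:
  d/dx[5x^2] = 10x
  d/dx[xy] = x·y' + y
  d/dx[2y^2] = 4y·y'
  d/dx[-7] = 0

Separating the contributions that come from x directly and those that come through y:
  without y':      10x + y
  multiplying y':  x + 4y

so (10x + y) + (x + 4y)·y' = 0, and therefore
  dy/dx = -(10x + y)/(x + 4y) = (-10x - y)/(x + 4y)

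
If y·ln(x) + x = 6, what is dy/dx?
Differentiate both sides with respect to x, treating y as y(x). By the chain rule, any term containing y contributes a factor of y' = dy/dx when we differentiate it.

Move every term to one side and write the relation as F(x, y) = 0. Term by term,
  d/dx[x] = 1
  d/dx[y·ln(x)] = y'·ln(x) + y/x
  d/dx[-6] = 0

The pieces without y' make up ∂F/∂x and the coefficient of y' is ∂F/∂y:
  ∂F/∂x = 1 + y/x,
  ∂F/∂y = ln(x).

Since d/dx[F] = ∂F/∂x + (∂F/∂y)·y' = 0, solve for y':
  (∂F/∂y)·y' = -∂F/∂x
  dy/dx = -(∂F/∂x)/(∂F/∂y) = -(1 + y/x)/(ln(x))
        = -((x + y)/x)/(ln(x)) = (-x - y)/(x·ln(x))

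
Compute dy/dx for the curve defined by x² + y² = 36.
Differentiate the relation implicitly: treat y = y(x) and apply the chain rule, so every y-derivative picks up a y' = dy/dx factor.

With everything moved to the left-hand side, differentiate term by term:
  d/dx[x^2] = 2x
  d/dx[y^2] = 2y·y'
  d/dx[-36] = 0

Separating the contributions that come from x directly and those that come through y:
  without y':      2x
  multiplying y':  2y

so (2x) + (2y)·y' = 0, and therefore
  dy/dx = -(2x)/(2y) = -x/y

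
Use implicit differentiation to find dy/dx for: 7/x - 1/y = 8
Differentiate both sides with respect to x, treating y as y(x). By the chain rule, any term containing y contributes a factor of y' = dy/dx when we differentiate it.

Move every term to one side and write the relation as F(x, y) = 0. Term by term,
  d/dx[-1/y] = y'/y^2
  d/dx[7/x] = -7/x^2
  d/dx[-8] = 0

The pieces without y' make up ∂F/∂x and the coefficient of y' is ∂F/∂y:
  ∂F/∂x = -7/x^2,
  ∂F/∂y = y^(-2).

Since d/dx[F] = ∂F/∂x + (∂F/∂y)·y' = 0, solve for y':
  (∂F/∂y)·y' = -∂F/∂x
  dy/dx = -(∂F/∂x)/(∂F/∂y) = -(-7/x^2)/(y^(-2)) = 7y^2/x^2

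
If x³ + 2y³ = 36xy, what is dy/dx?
Differentiate both sides with respect to x, treating y as y(x). By the chain rule, any term containing y contributes a factor of y' = dy/dx when we differentiate it.

Move every term to one side and write the relation as F(x, y) = 0. Term by term,
  d/dx[x^3] = 3x^2
  d/dx[-36xy] = -36x·y' - 36y
  d/dx[2y^3] = 6y^2·y'

The pieces without y' make up ∂F/∂x and the coefficient of y' is ∂F/∂y:
  ∂F/∂x = 3x^2 - 36y,
  ∂F/∂y = -36x + 6y^2.

Since d/dx[F] = ∂F/∂x + (∂F/∂y)·y' = 0, solve for y':
  (∂F/∂y)·y' = -∂F/∂x
  dy/dx = -(∂F/∂x)/(∂F/∂y) = -(3x^2 - 36y)/(-36x + 6y^2) = (x^2 - 12y)/(2(6x - y^2))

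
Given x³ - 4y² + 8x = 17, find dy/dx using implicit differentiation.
Differentiate both sides with respect to x, treating y as y(x). By the chain rule, any term containing y contributes a factor of y' = dy/dx when we differentiate it.

Move every term to one side and write the relation as F(x, y) = 0. Term by term,
  d/dx[x^3] = 3x^2
  d/dx[8x] = 8
  d/dx[-4y^2] = -8y·y'
  d/dx[-17] = 0

The pieces without y' make up ∂F/∂x and the coefficient of y' is ∂F/∂y:
  ∂F/∂x = 3x^2 + 8,
  ∂F/∂y = -8y.

Since d/dx[F] = ∂F/∂x + (∂F/∂y)·y' = 0, solve for y':
  (∂F/∂y)·y' = -∂F/∂x
  dy/dx = -(∂F/∂x)/(∂F/∂y) = -(3x^2 + 8)/(-8y) = (3x^2 + 8)/(8y)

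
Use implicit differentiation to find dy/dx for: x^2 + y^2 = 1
Differentiate the relation implicitly: treat y = y(x) and apply the chain rule, so every y-derivative picks up a y' = dy/dx factor.

With everything moved to the left-hand side, differentiate term by term:
  d/dx[x^2] = 2x
  d/dx[y^2] = 2y·y'
  d/dx[-1] = 0

Separating the contributions that come from x directly and those that come through y:
  without y':      2x
  multiplying y':  2y

so (2x) + (2y)·y' = 0, and therefore
  dy/dx = -(2x)/(2y) = -x/y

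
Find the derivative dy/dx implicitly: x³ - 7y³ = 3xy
Apply d/dx to both sides, remembering that y depends on x. Each occurrence of y therefore brings in a y' = dy/dx via the chain rule.

With F(x, y) equal to the left-hand side minus the right, differentiate F term by term:
  d/dx[x^3] = 3x^2
  d/dx[-3xy] = -3x·y' - 3y
  d/dx[-7y^3] = -21y^2·y'
Adding these up, d/dx[F] = 0 becomes
  (3x^2 - 3y) + (-3x - 21y^2)·y' = 0,
so isolating y',
  dy/dx = -(3x^2 - 3y)/(-3x - 21y^2) = (x^2 - y)/(x + 7y^2)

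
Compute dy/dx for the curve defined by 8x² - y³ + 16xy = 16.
Differentiate the relation implicitly: treat y = y(x) and apply the chain rule, so every y-derivative picks up a y' = dy/dx factor.

With everything moved to the left-hand side, differentiate term by term:
  d/dx[8x^2] = 16x
  d/dx[16xy] = 16x·y' + 16y
  d/dx[-y^3] = -3y^2·y'
  d/dx[-16] = 0

Separating the contributions that come from x directly and those that come through y:
  without y':      16x + 16y
  multiplying y':  16x - 3y^2

so (16x + 16y) + (16x - 3y^2)·y' = 0, and therefore
  dy/dx = -(16x + 16y)/(16x - 3y^2) = 16(-x - y)/(16x - 3y^2)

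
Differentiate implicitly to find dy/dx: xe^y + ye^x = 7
Differentiate both sides with respect to x, treating y as y(x). By the chain rule, any term containing y contributes a factor of y' = dy/dx when we differentiate it.

Move every term to one side and write the relation as F(x, y) = 0. Term by term,
  d/dx[x·e^(y)] = x·y'·e^(y) + e^(y)
  d/dx[y·e^(x)] = y·e^(x) + y'·e^(x)
  d/dx[-7] = 0

The pieces without y' make up ∂F/∂x and the coefficient of y' is ∂F/∂y:
  ∂F/∂x = y·e^(x) + e^(y),
  ∂F/∂y = x·e^(y) + e^(x).

Since d/dx[F] = ∂F/∂x + (∂F/∂y)·y' = 0, solve for y':
  (∂F/∂y)·y' = -∂F/∂x
  dy/dx = -(∂F/∂x)/(∂F/∂y) = -(y·e^(x) + e^(y))/(x·e^(y) + e^(x)) = (-y·e^(x) - e^(y))/(x·e^(y) + e^(x))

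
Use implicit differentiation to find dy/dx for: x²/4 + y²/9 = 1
Differentiate the relation implicitly: treat y = y(x) and apply the chain rule, so every y-derivative picks up a y' = dy/dx factor.

With everything moved to the left-hand side, differentiate term by term:
  d/dx[x^2/4] = x/2
  d/dx[y^2/9] = 2y·y'/9
  d/dx[-1] = 0

Separating the contributions that come from x directly and those that come through y:
  without y':      x/2
  multiplying y':  2y/9

so (x/2) + (2y/9)·y' = 0, and therefore
  dy/dx = -(x/2)/(2y/9) = -9x/(4y)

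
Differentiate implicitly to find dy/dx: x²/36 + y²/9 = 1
Differentiate both sides with respect to x, treating y as y(x). By the chain rule, any term containing y contributes a factor of y' = dy/dx when we differentiate it.

Move every term to one side and write the relation as F(x, y) = 0. Term by term,
  d/dx[x^2/36] = x/18
  d/dx[y^2/9] = 2y·y'/9
  d/dx[-1] = 0

The pieces without y' make up ∂F/∂x and the coefficient of y' is ∂F/∂y:
  ∂F/∂x = x/18,
  ∂F/∂y = 2y/9.

Since d/dx[F] = ∂F/∂x + (∂F/∂y)·y' = 0, solve for y':
  (∂F/∂y)·y' = -∂F/∂x
  dy/dx = -(∂F/∂x)/(∂F/∂y) = -(x/18)/(2y/9) = -x/(4y)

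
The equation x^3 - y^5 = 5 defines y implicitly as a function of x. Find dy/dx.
Apply d/dx to both sides, remembering that y depends on x. Each occurrence of y therefore brings in a y' = dy/dx via the chain rule.

With F(x, y) equal to the left-hand side minus the right, differentiate F term by term:
  d/dx[x^3] = 3x^2
  d/dx[-y^5] = -5y^4·y'
  d/dx[-5] = 0
Adding these up, d/dx[F] = 0 becomes
  (3x^2) + (-5y^4)·y' = 0,
so isolating y',
  dy/dx = -(3x^2)/(-5y^4) = 3x^2/(5y^4)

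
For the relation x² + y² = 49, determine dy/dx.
Take d/dx of both sides. Since y is implicitly a function of x, the chain rule attaches a y' = dy/dx factor whenever we differentiate through y.

Set F(x, y) = (left side) − (right side), so the curve is F = 0. Differentiating each term of F:
  d/dx[x^2] = 2x
  d/dx[y^2] = 2y·y'
  d/dx[-49] = 0

Collecting, the y'-free part is the partial derivative in x and the y' coefficient is the partial derivative in y:
  ∂F/∂x = 2x
  ∂F/∂y = 2y

so d/dx[F(x, y(x))] = ∂F/∂x + (∂F/∂y)·y' = 0. Rearranging,
  dy/dx = -(∂F/∂x)/(∂F/∂y) = -(2x)/(2y) = -x/y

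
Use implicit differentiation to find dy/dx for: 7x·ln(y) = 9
Take d/dx of both sides. Since y is implicitly a function of x, the chain rule attaches a y' = dy/dx factor whenever we differentiate through y.

Set F(x, y) = (left side) − (right side), so the curve is F = 0. Differentiating each term of F:
  d/dx[7x·ln(y)] = 7x·y'/y + 7ln(y)
  d/dx[-9] = 0

Collecting, the y'-free part is the partial derivative in x and the y' coefficient is the partial derivative in y:
  ∂F/∂x = 7ln(y)
  ∂F/∂y = 7x/y

so d/dx[F(x, y(x))] = ∂F/∂x + (∂F/∂y)·y' = 0. Rearranging,
  dy/dx = -(∂F/∂x)/(∂F/∂y) = -(7ln(y))/(7x/y) = -y·ln(y)/x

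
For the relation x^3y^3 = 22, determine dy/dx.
Take d/dx of both sides. Since y is implicitly a function of x, the chain rule attaches a y' = dy/dx factor whenever we differentiate through y.

Set F(x, y) = (left side) − (right side), so the curve is F = 0. Differentiating each term of F:
  d/dx[x^3y^3] = 3x^3y^2·y' + 3x^2y^3
  d/dx[-22] = 0

Collecting, the y'-free part is the partial derivative in x and the y' coefficient is the partial derivative in y:
  ∂F/∂x = 3x^2y^3
  ∂F/∂y = 3x^3y^2

so d/dx[F(x, y(x))] = ∂F/∂x + (∂F/∂y)·y' = 0. Rearranging,
  dy/dx = -(∂F/∂x)/(∂F/∂y) = -(3x^2y^3)/(3x^3y^2) = -y/x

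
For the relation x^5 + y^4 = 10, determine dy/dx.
Apply d/dx to both sides, remembering that y depends on x. Each occurrence of y therefore brings in a y' = dy/dx via the chain rule.

With F(x, y) equal to the left-hand side minus the right, differentiate F term by term:
  d/dx[x^5] = 5x^4
  d/dx[y^4] = 4y^3·y'
  d/dx[-10] = 0
Adding these up, d/dx[F] = 0 becomes
  (5x^4) + (4y^3)·y' = 0,
so isolating y',
  dy/dx = -(5x^4)/(4y^3) = -5x^4/(4y^3)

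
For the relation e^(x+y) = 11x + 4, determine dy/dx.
Apply d/dx to both sides, remembering that y depends on x. Each occurrence of y therefore brings in a y' = dy/dx via the chain rule.

With F(x, y) equal to the left-hand side minus the right, differentiate F term by term:
  d/dx[-11x] = -11
  d/dx[e^(x + y)] = (y' + 1)·e^(x + y)
  d/dx[-4] = 0
Adding these up, d/dx[F] = 0 becomes
  (e^(x + y) - 11) + (e^(x + y))·y' = 0,
so isolating y',
  dy/dx = -(e^(x + y) - 11)/(e^(x + y)) = 11e^(-x - y) - 1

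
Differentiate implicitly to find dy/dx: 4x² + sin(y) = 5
Differentiate the relation implicitly: treat y = y(x) and apply the chain rule, so every y-derivative picks up a y' = dy/dx factor.

With everything moved to the left-hand side, differentiate term by term:
  d/dx[4x^2] = 8x
  d/dx[sin(y)] = y'·cos(y)
  d/dx[-5] = 0

Separating the contributions that come from x directly and those that come through y:
  without y':      8x
  multiplying y':  cos(y)

so (8x) + (cos(y))·y' = 0, and therefore
  dy/dx = -(8x)/(cos(y)) = -8x/cos(y)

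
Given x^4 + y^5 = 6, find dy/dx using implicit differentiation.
Differentiate both sides with respect to x, treating y as y(x). By the chain rule, any term containing y contributes a factor of y' = dy/dx when we differentiate it.

Move every term to one side and write the relation as F(x, y) = 0. Term by term,
  d/dx[x^4] = 4x^3
  d/dx[y^5] = 5y^4·y'
  d/dx[-6] = 0

The pieces without y' make up ∂F/∂x and the coefficient of y' is ∂F/∂y:
  ∂F/∂x = 4x^3,
  ∂F/∂y = 5y^4.

Since d/dx[F] = ∂F/∂x + (∂F/∂y)·y' = 0, solve for y':
  (∂F/∂y)·y' = -∂F/∂x
  dy/dx = -(∂F/∂x)/(∂F/∂y) = -(4x^3)/(5y^4) = -4x^3/(5y^4)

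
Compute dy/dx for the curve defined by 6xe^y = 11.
Apply d/dx to both sides, remembering that y depends on x. Each occurrence of y therefore brings in a y' = dy/dx via the chain rule.

With F(x, y) equal to the left-hand side minus the right, differentiate F term by term:
  d/dx[6x·e^(y)] = 6x·y'·e^(y) + 6e^(y)
  d/dx[-11] = 0
Adding these up, d/dx[F] = 0 becomes
  (6e^(y)) + (6x·e^(y))·y' = 0,
so isolating y',
  dy/dx = -(6e^(y))/(6x·e^(y)) = -1/x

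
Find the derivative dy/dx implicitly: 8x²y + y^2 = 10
Apply d/dx to both sides, remembering that y depends on x. Each occurrence of y therefore brings in a y' = dy/dx via the chain rule.

With F(x, y) equal to the left-hand side minus the right, differentiate F term by term:
  d/dx[8x^2y] = 8x^2·y' + 16xy
  d/dx[y^2] = 2y·y'
  d/dx[-10] = 0
Adding these up, d/dx[F] = 0 becomes
  (16xy) + (8x^2 + 2y)·y' = 0,
so isolating y',
  dy/dx = -(16xy)/(8x^2 + 2y) = -8xy/(4x^2 + y)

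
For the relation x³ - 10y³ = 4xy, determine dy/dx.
Apply d/dx to both sides, remembering that y depends on x. Each occurrence of y therefore brings in a y' = dy/dx via the chain rule.

With F(x, y) equal to the left-hand side minus the right, differentiate F term by term:
  d/dx[x^3] = 3x^2
  d/dx[-4xy] = -4x·y' - 4y
  d/dx[-10y^3] = -30y^2·y'
Adding these up, d/dx[F] = 0 becomes
  (3x^2 - 4y) + (-4x - 30y^2)·y' = 0,
so isolating y',
  dy/dx = -(3x^2 - 4y)/(-4x - 30y^2) = (3x^2 - 4y)/(2(2x + 15y^2))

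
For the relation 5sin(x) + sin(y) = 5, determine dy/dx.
Apply d/dx to both sides, remembering that y depends on x. Each occurrence of y therefore brings in a y' = dy/dx via the chain rule.

With F(x, y) equal to the left-hand side minus the right, differentiate F term by term:
  d/dx[5sin(x)] = 5cos(x)
  d/dx[sin(y)] = y'·cos(y)
  d/dx[-5] = 0
Adding these up, d/dx[F] = 0 becomes
  (5cos(x)) + (cos(y))·y' = 0,
so isolating y',
  dy/dx = -(5cos(x))/(cos(y)) = -5cos(x)/cos(y)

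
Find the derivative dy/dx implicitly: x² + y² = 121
Differentiate both sides with respect to x, treating y as y(x). By the chain rule, any term containing y contributes a factor of y' = dy/dx when we differentiate it.

Move every term to one side and write the relation as F(x, y) = 0. Term by term,
  d/dx[x^2] = 2x
  d/dx[y^2] = 2y·y'
  d/dx[-121] = 0

The pieces without y' make up ∂F/∂x and the coefficient of y' is ∂F/∂y:
  ∂F/∂x = 2x,
  ∂F/∂y = 2y.

Since d/dx[F] = ∂F/∂x + (∂F/∂y)·y' = 0, solve for y':
  (∂F/∂y)·y' = -∂F/∂x
  dy/dx = -(∂F/∂x)/(∂F/∂y) = -(2x)/(2y) = -x/y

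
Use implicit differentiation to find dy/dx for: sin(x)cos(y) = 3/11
Differentiate the relation implicitly: treat y = y(x) and apply the chain rule, so every y-derivative picks up a y' = dy/dx factor.

With everything moved to the left-hand side, differentiate term by term:
  d/dx[sin(x)·cos(y)] = -y'·sin(x)·sin(y) + cos(x)·cos(y)
  d/dx[-3/11] = 0

Separating the contributions that come from x directly and those that come through y:
  without y':      cos(x)·cos(y)
  multiplying y':  -sin(x)·sin(y)

so (cos(x)·cos(y)) + (-sin(x)·sin(y))·y' = 0, and therefore
  dy/dx = -(cos(x)·cos(y))/(-sin(x)·sin(y)) = 1/(tan(x)·tan(y))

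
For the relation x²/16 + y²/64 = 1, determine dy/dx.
Apply d/dx to both sides, remembering that y depends on x. Each occurrence of y therefore brings in a y' = dy/dx via the chain rule.

With F(x, y) equal to the left-hand side minus the right, differentiate F term by term:
  d/dx[x^2/16] = x/8
  d/dx[y^2/64] = y·y'/32
  d/dx[-1] = 0
Adding these up, d/dx[F] = 0 becomes
  (x/8) + (y/32)·y' = 0,
so isolating y',
  dy/dx = -(x/8)/(y/32) = -4x/y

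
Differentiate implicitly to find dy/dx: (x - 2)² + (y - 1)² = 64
Differentiate both sides with respect to x, treating y as y(x). By the chain rule, any term containing y contributes a factor of y' = dy/dx when we differentiate it.

Move every term to one side and write the relation as F(x, y) = 0. Term by term,
  d/dx[(x - 2)^2] = 2x - 4
  d/dx[(y - 1)^2] = 2·y'(y - 1)
  d/dx[-64] = 0

The pieces without y' make up ∂F/∂x and the coefficient of y' is ∂F/∂y:
  ∂F/∂x = 2x - 4,
  ∂F/∂y = 2y - 2.

Since d/dx[F] = ∂F/∂x + (∂F/∂y)·y' = 0, solve for y':
  (∂F/∂y)·y' = -∂F/∂x
  dy/dx = -(∂F/∂x)/(∂F/∂y) = -(2x - 4)/(2y - 2) = (2 - x)/(y - 1)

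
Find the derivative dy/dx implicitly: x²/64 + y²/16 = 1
Take d/dx of both sides. Since y is implicitly a function of x, the chain rule attaches a y' = dy/dx factor whenever we differentiate through y.

Set F(x, y) = (left side) − (right side), so the curve is F = 0. Differentiating each term of F:
  d/dx[x^2/64] = x/32
  d/dx[y^2/16] = y·y'/8
  d/dx[-1] = 0

Collecting, the y'-free part is the partial derivative in x and the y' coefficient is the partial derivative in y:
  ∂F/∂x = x/32
  ∂F/∂y = y/8

so d/dx[F(x, y(x))] = ∂F/∂x + (∂F/∂y)·y' = 0. Rearranging,
  dy/dx = -(∂F/∂x)/(∂F/∂y) = -(x/32)/(y/8) = -x/(4y)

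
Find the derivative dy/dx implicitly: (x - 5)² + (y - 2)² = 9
Differentiate both sides with respect to x, treating y as y(x). By the chain rule, any term containing y contributes a factor of y' = dy/dx when we differentiate it.

Move every term to one side and write the relation as F(x, y) = 0. Term by term,
  d/dx[(x - 5)^2] = 2x - 10
  d/dx[(y - 2)^2] = 2·y'(y - 2)
  d/dx[-9] = 0

The pieces without y' make up ∂F/∂x and the coefficient of y' is ∂F/∂y:
  ∂F/∂x = 2x - 10,
  ∂F/∂y = 2y - 4.

Since d/dx[F] = ∂F/∂x + (∂F/∂y)·y' = 0, solve for y':
  (∂F/∂y)·y' = -∂F/∂x
  dy/dx = -(∂F/∂x)/(∂F/∂y) = -(2x - 10)/(2y - 4) = (5 - x)/(y - 2)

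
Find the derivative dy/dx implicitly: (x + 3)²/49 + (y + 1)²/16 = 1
Apply d/dx to both sides, remembering that y depends on x. Each occurrence of y therefore brings in a y' = dy/dx via the chain rule.

With F(x, y) equal to the left-hand side minus the right, differentiate F term by term:
  d/dx[(x + 3)^2/49] = 2x/49 + 6/49
  d/dx[(y + 1)^2/16] = y'(y + 1)/8
  d/dx[-1] = 0
Adding these up, d/dx[F] = 0 becomes
  (2x/49 + 6/49) + (y/8 + 1/8)·y' = 0,
so isolating y',
  dy/dx = -(2x/49 + 6/49)/(y/8 + 1/8)
        = -(2(x + 3)/49)/((y + 1)/8) = 16(-x - 3)/(49(y + 1))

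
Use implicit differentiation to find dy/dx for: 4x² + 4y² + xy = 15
Differentiate both sides with respect to x, treating y as y(x). By the chain rule, any term containing y contributes a factor of y' = dy/dx when we differentiate it.

Move every term to one side and write the relation as F(x, y) = 0. Term by term,
  d/dx[4x^2] = 8x
  d/dx[xy] = x·y' + y
  d/dx[4y^2] = 8y·y'
  d/dx[-15] = 0

The pieces without y' make up ∂F/∂x and the coefficient of y' is ∂F/∂y:
  ∂F/∂x = 8x + y,
  ∂F/∂y = x + 8y.

Since d/dx[F] = ∂F/∂x + (∂F/∂y)·y' = 0, solve for y':
  (∂F/∂y)·y' = -∂F/∂x
  dy/dx = -(∂F/∂x)/(∂F/∂y) = -(8x + y)/(x + 8y) = (-8x - y)/(x + 8y)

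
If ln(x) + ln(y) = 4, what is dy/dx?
Apply d/dx to both sides, remembering that y depends on x. Each occurrence of y therefore brings in a y' = dy/dx via the chain rule.

With F(x, y) equal to the left-hand side minus the right, differentiate F term by term:
  d/dx[ln(x)] = 1/x
  d/dx[ln(y)] = y'/y
  d/dx[-4] = 0
Adding these up, d/dx[F] = 0 becomes
  (1/x) + (1/y)·y' = 0,
so isolating y',
  dy/dx = -(1/x)/(1/y) = -y/x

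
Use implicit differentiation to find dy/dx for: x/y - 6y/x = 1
Differentiate the relation implicitly: treat y = y(x) and apply the chain rule, so every y-derivative picks up a y' = dy/dx factor.

With everything moved to the left-hand side, differentiate term by term:
  d/dx[x/y] = -x·y'/y^2 + 1/y
  d/dx[-6y/x] = -6·y'/x + 6y/x^2
  d/dx[-1] = 0

Separating the contributions that come from x directly and those that come through y:
  without y':      1/y + 6y/x^2
  multiplying y':  -x/y^2 - 6/x

so (1/y + 6y/x^2) + (-x/y^2 - 6/x)·y' = 0, and therefore
  dy/dx = -(1/y + 6y/x^2)/(-x/y^2 - 6/x)
        = -((x^2 + 6y^2)/(x^2y))/(-(x^2 + 6y^2)/(xy^2)) = y/x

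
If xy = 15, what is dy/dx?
Differentiate the relation implicitly: treat y = y(x) and apply the chain rule, so every y-derivative picks up a y' = dy/dx factor.

With everything moved to the left-hand side, differentiate term by term:
  d/dx[xy] = x·y' + y
  d/dx[-15] = 0

Separating the contributions that come from x directly and those that come through y:
  without y':      y
  multiplying y':  x

so (y) + (x)·y' = 0, and therefore
  dy/dx = -(y)/(x) = -y/x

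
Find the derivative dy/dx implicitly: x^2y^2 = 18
Apply d/dx to both sides, remembering that y depends on x. Each occurrence of y therefore brings in a y' = dy/dx via the chain rule.

With F(x, y) equal to the left-hand side minus the right, differentiate F term by term:
  d/dx[x^2y^2] = 2x^2y·y' + 2xy^2
  d/dx[-18] = 0
Adding these up, d/dx[F] = 0 becomes
  (2xy^2) + (2x^2y)·y' = 0,
so isolating y',
  dy/dx = -(2xy^2)/(2x^2y) = -y/x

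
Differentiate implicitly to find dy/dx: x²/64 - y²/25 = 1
Take d/dx of both sides. Since y is implicitly a function of x, the chain rule attaches a y' = dy/dx factor whenever we differentiate through y.

Set F(x, y) = (left side) − (right side), so the curve is F = 0. Differentiating each term of F:
  d/dx[x^2/64] = x/32
  d/dx[-y^2/25] = -2y·y'/25
  d/dx[-1] = 0

Collecting, the y'-free part is the partial derivative in x and the y' coefficient is the partial derivative in y:
  ∂F/∂x = x/32
  ∂F/∂y = -2y/25

so d/dx[F(x, y(x))] = ∂F/∂x + (∂F/∂y)·y' = 0. Rearranging,
  dy/dx = -(∂F/∂x)/(∂F/∂y) = -(x/32)/(-2y/25) = 25x/(64y)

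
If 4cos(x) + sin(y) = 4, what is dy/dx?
Differentiate the relation implicitly: treat y = y(x) and apply the chain rule, so every y-derivative picks up a y' = dy/dx factor.

With everything moved to the left-hand side, differentiate term by term:
  d/dx[sin(y)] = y'·cos(y)
  d/dx[4cos(x)] = -4sin(x)
  d/dx[-4] = 0

Separating the contributions that come from x directly and those that come through y:
  without y':      -4sin(x)
  multiplying y':  cos(y)

so (-4sin(x)) + (cos(y))·y' = 0, and therefore
  dy/dx = -(-4sin(x))/(cos(y)) = 4sin(x)/cos(y)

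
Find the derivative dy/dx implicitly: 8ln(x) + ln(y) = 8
Differentiate both sides with respect to x, treating y as y(x). By the chain rule, any term containing y contributes a factor of y' = dy/dx when we differentiate it.

Move every term to one side and write the relation as F(x, y) = 0. Term by term,
  d/dx[8ln(x)] = 8/x
  d/dx[ln(y)] = y'/y
  d/dx[-8] = 0

The pieces without y' make up ∂F/∂x and the coefficient of y' is ∂F/∂y:
  ∂F/∂x = 8/x,
  ∂F/∂y = 1/y.

Since d/dx[F] = ∂F/∂x + (∂F/∂y)·y' = 0, solve for y':
  (∂F/∂y)·y' = -∂F/∂x
  dy/dx = -(∂F/∂x)/(∂F/∂y) = -(8/x)/(1/y) = -8y/x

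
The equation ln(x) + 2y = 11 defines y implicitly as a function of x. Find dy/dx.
Take d/dx of both sides. Since y is implicitly a function of x, the chain rule attaches a y' = dy/dx factor whenever we differentiate through y.

Set F(x, y) = (left side) − (right side), so the curve is F = 0. Differentiating each term of F:
  d/dx[2y] = 2·y'
  d/dx[ln(x)] = 1/x
  d/dx[-11] = 0

Collecting, the y'-free part is the partial derivative in x and the y' coefficient is the partial derivative in y:
  ∂F/∂x = 1/x
  ∂F/∂y = 2

so d/dx[F(x, y(x))] = ∂F/∂x + (∂F/∂y)·y' = 0. Rearranging,
  dy/dx = -(∂F/∂x)/(∂F/∂y) = -(1/x)/(2) = -1/(2x)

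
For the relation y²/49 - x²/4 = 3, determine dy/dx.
Apply d/dx to both sides, remembering that y depends on x. Each occurrence of y therefore brings in a y' = dy/dx via the chain rule.

With F(x, y) equal to the left-hand side minus the right, differentiate F term by term:
  d/dx[-x^2/4] = -x/2
  d/dx[y^2/49] = 2y·y'/49
  d/dx[-3] = 0
Adding these up, d/dx[F] = 0 becomes
  (-x/2) + (2y/49)·y' = 0,
so isolating y',
  dy/dx = -(-x/2)/(2y/49) = 49x/(4y)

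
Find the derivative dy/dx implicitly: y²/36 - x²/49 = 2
Differentiate the relation implicitly: treat y = y(x) and apply the chain rule, so every y-derivative picks up a y' = dy/dx factor.

With everything moved to the left-hand side, differentiate term by term:
  d/dx[-x^2/49] = -2x/49
  d/dx[y^2/36] = y·y'/18
  d/dx[-2] = 0

Separating the contributions that come from x directly and those that come through y:
  without y':      -2x/49
  multiplying y':  y/18

so (-2x/49) + (y/18)·y' = 0, and therefore
  dy/dx = -(-2x/49)/(y/18) = 36x/(49y)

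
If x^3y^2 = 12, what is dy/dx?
Differentiate both sides with respect to x, treating y as y(x). By the chain rule, any term containing y contributes a factor of y' = dy/dx when we differentiate it.

Move every term to one side and write the relation as F(x, y) = 0. Term by term,
  d/dx[x^3y^2] = 2x^3y·y' + 3x^2y^2
  d/dx[-12] = 0

The pieces without y' make up ∂F/∂x and the coefficient of y' is ∂F/∂y:
  ∂F/∂x = 3x^2y^2,
  ∂F/∂y = 2x^3y.

Since d/dx[F] = ∂F/∂x + (∂F/∂y)·y' = 0, solve for y':
  (∂F/∂y)·y' = -∂F/∂x
  dy/dx = -(∂F/∂x)/(∂F/∂y) = -(3x^2y^2)/(2x^3y) = -3y/(2x)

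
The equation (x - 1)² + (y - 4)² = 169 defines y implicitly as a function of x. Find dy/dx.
Differentiate both sides with respect to x, treating y as y(x). By the chain rule, any term containing y contributes a factor of y' = dy/dx when we differentiate it.

Move every term to one side and write the relation as F(x, y) = 0. Term by term,
  d/dx[(x - 1)^2] = 2x - 2
  d/dx[(y - 4)^2] = 2·y'(y - 4)
  d/dx[-169] = 0

The pieces without y' make up ∂F/∂x and the coefficient of y' is ∂F/∂y:
  ∂F/∂x = 2x - 2,
  ∂F/∂y = 2y - 8.

Since d/dx[F] = ∂F/∂x + (∂F/∂y)·y' = 0, solve for y':
  (∂F/∂y)·y' = -∂F/∂x
  dy/dx = -(∂F/∂x)/(∂F/∂y) = -(2x - 2)/(2y - 8) = (1 - x)/(y - 4)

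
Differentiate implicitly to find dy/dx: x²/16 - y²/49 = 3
Apply d/dx to both sides, remembering that y depends on x. Each occurrence of y therefore brings in a y' = dy/dx via the chain rule.

With F(x, y) equal to the left-hand side minus the right, differentiate F term by term:
  d/dx[x^2/16] = x/8
  d/dx[-y^2/49] = -2y·y'/49
  d/dx[-3] = 0
Adding these up, d/dx[F] = 0 becomes
  (x/8) + (-2y/49)·y' = 0,
so isolating y',
  dy/dx = -(x/8)/(-2y/49) = 49x/(16y)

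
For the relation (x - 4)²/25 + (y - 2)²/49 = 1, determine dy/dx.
Take d/dx of both sides. Since y is implicitly a function of x, the chain rule attaches a y' = dy/dx factor whenever we differentiate through y.

Set F(x, y) = (left side) − (right side), so the curve is F = 0. Differentiating each term of F:
  d/dx[(x - 4)^2/25] = 2x/25 - 8/25
  d/dx[(y - 2)^2/49] = 2·y'(y - 2)/49
  d/dx[-1] = 0

Collecting, the y'-free part is the partial derivative in x and the y' coefficient is the partial derivative in y:
  ∂F/∂x = 2x/25 - 8/25
  ∂F/∂y = 2y/49 - 4/49

so d/dx[F(x, y(x))] = ∂F/∂x + (∂F/∂y)·y' = 0. Rearranging,
  dy/dx = -(∂F/∂x)/(∂F/∂y) = -(2x/25 - 8/25)/(2y/49 - 4/49)
        = -(2(x - 4)/25)/(2(y - 2)/49) = 49(4 - x)/(25(y - 2))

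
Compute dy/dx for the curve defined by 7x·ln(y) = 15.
Differentiate both sides with respect to x, treating y as y(x). By the chain rule, any term containing y contributes a factor of y' = dy/dx when we differentiate it.

Move every term to one side and write the relation as F(x, y) = 0. Term by term,
  d/dx[7x·ln(y)] = 7x·y'/y + 7ln(y)
  d/dx[-15] = 0

The pieces without y' make up ∂F/∂x and the coefficient of y' is ∂F/∂y:
  ∂F/∂x = 7ln(y),
  ∂F/∂y = 7x/y.

Since d/dx[F] = ∂F/∂x + (∂F/∂y)·y' = 0, solve for y':
  (∂F/∂y)·y' = -∂F/∂x
  dy/dx = -(∂F/∂x)/(∂F/∂y) = -(7ln(y))/(7x/y) = -y·ln(y)/x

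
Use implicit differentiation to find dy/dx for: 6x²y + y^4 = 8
Take d/dx of both sides. Since y is implicitly a function of x, the chain rule attaches a y' = dy/dx factor whenever we differentiate through y.

Set F(x, y) = (left side) − (right side), so the curve is F = 0. Differentiating each term of F:
  d/dx[6x^2y] = 6x^2·y' + 12xy
  d/dx[y^4] = 4y^3·y'
  d/dx[-8] = 0

Collecting, the y'-free part is the partial derivative in x and the y' coefficient is the partial derivative in y:
  ∂F/∂x = 12xy
  ∂F/∂y = 6x^2 + 4y^3

so d/dx[F(x, y(x))] = ∂F/∂x + (∂F/∂y)·y' = 0. Rearranging,
  dy/dx = -(∂F/∂x)/(∂F/∂y) = -(12xy)/(6x^2 + 4y^3) = -6xy/(3x^2 + 2y^3)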